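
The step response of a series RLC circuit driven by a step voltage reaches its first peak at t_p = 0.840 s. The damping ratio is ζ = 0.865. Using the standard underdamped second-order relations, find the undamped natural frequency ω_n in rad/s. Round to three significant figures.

ω_n ≈ 7.45 rad/s

Peak time t_p = π/ω_d, so ω_d = π/t_p = π/0.840 = 3.74 rad/s.
ω_n = ω_d/√(1−ζ²) = 3.74/√0.252 = 7.45 rad/s.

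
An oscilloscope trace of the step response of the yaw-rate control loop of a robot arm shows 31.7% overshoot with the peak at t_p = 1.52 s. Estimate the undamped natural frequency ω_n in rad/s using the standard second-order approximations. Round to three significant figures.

ω_n ≈ 2.20 rad/s

The overshoot fixes ζ = −ln(OS)/√(π²+ln²(OS)) = 0.343.
t_p = π/ω_d ⇒ ω_d = 2.07 rad/s; then ω_n = ω_d/√(1−ζ²) = 2.20 rad/s.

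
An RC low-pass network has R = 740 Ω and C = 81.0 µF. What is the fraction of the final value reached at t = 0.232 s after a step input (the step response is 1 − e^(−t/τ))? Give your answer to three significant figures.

τ = RC = 740 × 81.0 µF = 0.0599 s.
y(t)/y_∞ = 1 − e^(−t/τ) = 1 − e^(−0.232/0.0599) = 1 − e^(−3.87) = 0.979.

y/y_∞ ≈ 0.979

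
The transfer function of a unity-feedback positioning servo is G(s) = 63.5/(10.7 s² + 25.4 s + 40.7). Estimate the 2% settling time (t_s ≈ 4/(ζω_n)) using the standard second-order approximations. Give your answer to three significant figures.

Dividing through by 10.7: denominator becomes s² + 2.374 s + 3.804.
So ω_n = √3.804 = 1.95 rad/s and ζ = 2.374/(2·1.95) = 0.609.
t_s ≈ 4/(ζω_n) = 3.37 s.

t_s ≈ 3.37 s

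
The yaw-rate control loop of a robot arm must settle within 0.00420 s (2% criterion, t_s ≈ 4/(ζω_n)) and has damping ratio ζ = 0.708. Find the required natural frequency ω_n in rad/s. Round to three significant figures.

Rearranging t_s ≈ 4/(ζω_n) gives ω_n = 4/(ζ·t_s) = 4/(0.708 × 0.00420) = 1350 rad/s.

ω_n ≈ 1350 rad/s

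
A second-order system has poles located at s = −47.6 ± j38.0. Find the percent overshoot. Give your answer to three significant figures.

The poles are at −σ ± jω_d with σ = 47.6 and ω_d = 38.0, so ω_n = √(σ²+ω_d²) = 60.9 rad/s and ζ = σ/ω_n = 0.782.
Overshoot: exp(−π·0.782/√(1−0.782²)) = 0.0195, i.e. 1.95%.

%OS ≈ 1.95%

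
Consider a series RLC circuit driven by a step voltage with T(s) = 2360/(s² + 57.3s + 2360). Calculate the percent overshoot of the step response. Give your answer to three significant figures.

Comparing the denominator to s² + 2ζω_n s + ω_n²: ω_n = √2360 = 48.6 rad/s, and 2ζω_n = 57.3 so ζ = 57.3/(2·48.6) = 0.590.
Overshoot: exp(−π·0.590/√(1−0.590²)) = 0.101, i.e. 10.1%.

%OS ≈ 10.1%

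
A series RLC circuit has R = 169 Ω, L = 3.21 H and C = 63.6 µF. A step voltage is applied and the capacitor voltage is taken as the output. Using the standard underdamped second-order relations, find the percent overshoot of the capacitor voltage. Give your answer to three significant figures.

For a series RLC circuit (capacitor voltage as output), ω_n = 1/√(LC) = 1/√(3.21 H · 63.6 µF) = 70.0 rad/s.
ζ = (R/2)·√(C/L) = (169/2)·√(63.6 µF/3.21 H) = 0.376.
%OS = 100·exp(−πζ/√(1−ζ²)) = 27.9%.

%OS ≈ 27.9%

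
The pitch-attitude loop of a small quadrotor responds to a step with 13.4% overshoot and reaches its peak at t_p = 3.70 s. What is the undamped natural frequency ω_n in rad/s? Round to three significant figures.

The overshoot fixes ζ = −ln(OS)/√(π²+ln²(OS)) = 0.539.
From t_p = π/ω_d, ω_d = π/3.70 = 0.849 rad/s, so ω_n = ω_d/√(1−ζ²) = 1.01 rad/s.

ω_n ≈ 1.01 rad/s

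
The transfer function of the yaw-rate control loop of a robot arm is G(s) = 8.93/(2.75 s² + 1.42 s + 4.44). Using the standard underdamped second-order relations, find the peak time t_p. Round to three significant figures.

t_p ≈ 2.53 s

Dividing through by 2.75: denominator becomes s² + 0.5164 s + 1.615.
So ω_n = √1.615 = 1.27 rad/s and ζ = 0.5164/(2·1.27) = 0.203.
ω_d = 1.27·√(1 − 0.203²) = 1.24 rad/s. t_p = π/ω_d = 2.53 s.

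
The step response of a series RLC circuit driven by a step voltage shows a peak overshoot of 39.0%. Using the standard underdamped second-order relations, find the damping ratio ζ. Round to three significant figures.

ζ = −ln(OS)/√(π² + (ln OS)²). With OS = 0.390, ln OS = −0.9416 and ζ = 0.9416/3.280 = 0.287.

ζ ≈ 0.287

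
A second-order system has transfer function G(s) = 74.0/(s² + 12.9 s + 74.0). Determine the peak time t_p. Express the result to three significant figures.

ω_n = √74.0 = 8.60 rad/s; ζ = 12.9/(2·8.60) = 0.750.
ω_d = ω_n√(1−ζ²) = 5.69 rad/s. Then t_p = π/ω_d = 0.552 s.

t_p ≈ 0.552 s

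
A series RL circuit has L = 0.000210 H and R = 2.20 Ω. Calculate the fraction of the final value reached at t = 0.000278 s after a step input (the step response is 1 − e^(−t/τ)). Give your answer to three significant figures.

y/y_∞ ≈ 0.946

τ = L/R = 0.000210/2.20 = 0.0000955 s.
y(t)/y_∞ = 1 − e^(−t/τ) = 1 − e^(−0.000278/0.0000955) = 1 − e^(−2.91) = 0.946.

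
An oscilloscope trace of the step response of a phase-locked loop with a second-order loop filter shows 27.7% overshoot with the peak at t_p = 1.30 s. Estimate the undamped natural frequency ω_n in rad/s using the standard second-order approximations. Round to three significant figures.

The overshoot fixes ζ = −ln(OS)/√(π²+ln²(OS)) = 0.378.
t_p = π/ω_d ⇒ ω_d = 2.42 rad/s; then ω_n = ω_d/√(1−ζ²) = 2.61 rad/s.

ω_n ≈ 2.61 rad/s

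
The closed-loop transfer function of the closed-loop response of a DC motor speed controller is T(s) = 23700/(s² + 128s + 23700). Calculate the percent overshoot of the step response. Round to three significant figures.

%OS ≈ 23.8%

ω_n = √23700 = 154 rad/s; ζ = 128/(2·154) = 0.416.
%OS = 100 e^{−πζ/√(1−ζ²)} with ζ = 0.416 gives 23.8%.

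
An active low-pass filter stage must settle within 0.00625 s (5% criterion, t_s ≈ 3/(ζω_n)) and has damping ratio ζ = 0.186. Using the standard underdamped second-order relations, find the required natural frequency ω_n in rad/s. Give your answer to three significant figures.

Rearranging t_s ≈ 3/(ζω_n) gives ω_n = 3/(ζ·t_s) = 3/(0.186 × 0.00625) = 2580 rad/s.

ω_n ≈ 2580 rad/s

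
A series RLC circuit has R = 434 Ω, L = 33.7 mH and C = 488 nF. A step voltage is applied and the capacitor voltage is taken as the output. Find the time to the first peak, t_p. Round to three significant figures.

For a series RLC circuit (capacitor voltage as output), ω_n = 1/√(LC) = 1/√(33.7 mH · 488 nF) = 7800 rad/s.
ζ = (R/2)·√(C/L) = (434/2)·√(488 nF/33.7 mH) = 0.826.
ω_d = ω_n√(1−ζ²) = 4400 rad/s. t_p = π/ω_d = 0.000714 s.

t_p ≈ 0.000714 s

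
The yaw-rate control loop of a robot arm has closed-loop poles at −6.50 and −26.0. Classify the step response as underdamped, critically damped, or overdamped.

Since the poles are distinct, negative and real, the response is overdamped.

overdamped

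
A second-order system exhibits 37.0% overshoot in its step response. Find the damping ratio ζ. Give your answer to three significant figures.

ζ = −ln(OS)/√(π² + (ln OS)²). With OS = 0.370, ln OS = −0.9943 and ζ = 0.9943/3.295 = 0.302.

ζ ≈ 0.302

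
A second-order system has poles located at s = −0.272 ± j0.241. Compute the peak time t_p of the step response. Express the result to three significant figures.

t_p = π/ω_d with ω_d = 0.241 (the imaginary part), so t_p = 13.0 s.

t_p ≈ 13.0 s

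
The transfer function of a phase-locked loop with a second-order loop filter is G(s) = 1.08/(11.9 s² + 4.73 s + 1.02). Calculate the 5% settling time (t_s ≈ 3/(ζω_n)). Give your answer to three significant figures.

t_s ≈ 15.1 s

Dividing through by 11.9: denominator becomes s² + 0.3975 s + 0.08571.
So ω_n = √0.08571 = 0.293 rad/s and ζ = 0.3975/(2·0.293) = 0.679.
t_s ≈ 3/(ζω_n) = 15.1 s.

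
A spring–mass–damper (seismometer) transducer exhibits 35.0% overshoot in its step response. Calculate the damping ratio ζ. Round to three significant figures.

Inverting the overshoot relation: ζ = |ln 0.350|/√(π² + ln²0.350) = 0.317.

ζ ≈ 0.317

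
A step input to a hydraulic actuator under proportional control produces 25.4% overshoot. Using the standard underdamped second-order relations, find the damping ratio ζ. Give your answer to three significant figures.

ζ ≈ 0.400

From %OS = 100·exp(−πζ/√(1−ζ²)), invert to get ζ = −ln(OS)/√(π² + ln²(OS)) with OS = 0.254.
−ln 0.254 = 1.370, so ζ = 1.370/√(π² + 1.878) = 0.400.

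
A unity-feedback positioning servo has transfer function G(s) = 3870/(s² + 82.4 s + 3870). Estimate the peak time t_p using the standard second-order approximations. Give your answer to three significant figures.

ω_n = √3870 = 62.2 rad/s; ζ = 82.4/(2·62.2) = 0.662.
The damped frequency ω_d = ω_n√(1−ζ²) = 46.6 rad/s. Then t_p = π/ω_d = 0.0674 s.

t_p ≈ 0.0674 s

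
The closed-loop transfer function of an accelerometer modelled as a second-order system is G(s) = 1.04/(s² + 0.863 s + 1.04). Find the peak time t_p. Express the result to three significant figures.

ω_n = √1.04 = 1.02 rad/s; ζ = 0.863/(2·1.02) = 0.423.
ω_d = ω_n√(1−ζ²) = 0.924 rad/s. Then t_p = π/ω_d = 3.40 s.

t_p ≈ 3.40 s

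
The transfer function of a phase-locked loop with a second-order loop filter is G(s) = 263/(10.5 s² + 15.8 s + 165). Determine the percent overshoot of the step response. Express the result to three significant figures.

%OS ≈ 54.5%

Dividing through by 10.5: denominator becomes s² + 1.505 s + 15.71.
So ω_n = √15.71 = 3.96 rad/s and ζ = 1.505/(2·3.96) = 0.190.
Overshoot: exp(−π·0.190/√(1−0.190²)) = 0.545, i.e. 54.5%.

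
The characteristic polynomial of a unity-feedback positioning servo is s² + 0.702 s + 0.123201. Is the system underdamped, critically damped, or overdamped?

critically damped

a² − 4b = 0.702² − 4·0.123201 = 0 (repeated real root); the system is critically damped.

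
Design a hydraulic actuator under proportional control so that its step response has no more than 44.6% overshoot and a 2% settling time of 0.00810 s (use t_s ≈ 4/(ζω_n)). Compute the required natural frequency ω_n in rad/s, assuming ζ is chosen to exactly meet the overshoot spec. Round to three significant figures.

ω_n ≈ 1980 rad/s

From %OS = 100·exp(−πζ/√(1−ζ²)), invert to get ζ = −ln(OS)/√(π² + ln²(OS)) with OS = 0.446.
−ln 0.446 = 0.8074, so ζ = 0.8074/√(π² + 0.6520) = 0.249.
From t_s ≈ 4/(ζω_n): ω_n = 4/(ζ·t_s) = 4/(0.249·0.00810) = 1980 rad/s.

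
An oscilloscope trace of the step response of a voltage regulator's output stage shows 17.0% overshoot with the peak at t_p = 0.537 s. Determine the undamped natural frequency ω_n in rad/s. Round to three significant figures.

The overshoot fixes ζ = −ln(OS)/√(π²+ln²(OS)) = 0.491.
From t_p = π/ω_d, ω_d = π/0.537 = 5.85 rad/s, so ω_n = ω_d/√(1−ζ²) = 6.72 rad/s.

ω_n ≈ 6.72 rad/s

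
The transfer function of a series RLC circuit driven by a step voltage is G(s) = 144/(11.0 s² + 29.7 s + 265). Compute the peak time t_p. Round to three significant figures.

Dividing through by 11.0: denominator becomes s² + 2.700 s + 24.09.
So ω_n = √24.09 = 4.91 rad/s and ζ = 2.700/(2·4.91) = 0.275.
ω_d = ω_n√(1−ζ²) = 4.72 rad/s. t_p = π/ω_d = 0.666 s.

t_p ≈ 0.666 s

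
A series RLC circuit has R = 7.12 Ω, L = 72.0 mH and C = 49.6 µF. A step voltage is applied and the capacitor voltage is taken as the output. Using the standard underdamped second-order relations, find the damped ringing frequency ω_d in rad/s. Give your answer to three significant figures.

ω_d ≈ 527 rad/s

For a series RLC circuit (capacitor voltage as output), ω_n = 1/√(LC) = 1/√(72.0 mH · 49.6 µF) = 529 rad/s.
ζ = (R/2)·√(C/L) = (7.12/2)·√(49.6 µF/72.0 mH) = 0.0934.
The damped frequency ω_d = ω_n√(1−ζ²) = 527 rad/s.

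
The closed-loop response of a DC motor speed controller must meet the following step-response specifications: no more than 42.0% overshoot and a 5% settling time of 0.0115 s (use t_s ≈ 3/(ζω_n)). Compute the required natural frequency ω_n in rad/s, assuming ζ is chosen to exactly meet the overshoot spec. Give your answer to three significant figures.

From %OS = 100·exp(−πζ/√(1−ζ²)), invert to get ζ = −ln(OS)/√(π² + ln²(OS)) with OS = 0.420.
−ln 0.420 = 0.8675, so ζ = 0.8675/√(π² + 0.7526) = 0.266.
Then ω_n = 3/(ζ t_s) = 3/(0.266 × 0.0115) = 980 rad/s.

ω_n ≈ 980 rad/s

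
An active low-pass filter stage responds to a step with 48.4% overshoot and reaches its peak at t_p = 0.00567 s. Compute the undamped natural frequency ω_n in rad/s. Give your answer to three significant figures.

ω_n ≈ 569 rad/s

ζ from %OS: ζ = |ln 0.484|/√(π²+ln²0.484) = 0.225.
From t_p = π/ω_d, ω_d = π/0.00567 = 554 rad/s, so ω_n = ω_d/√(1−ζ²) = 569 rad/s.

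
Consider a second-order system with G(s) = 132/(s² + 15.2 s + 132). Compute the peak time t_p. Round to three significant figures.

ω_n = √132 = 11.5 rad/s; ζ = 15.2/(2·11.5) = 0.661.
ω_d = 11.5·√(1 − 0.661²) = 8.62 rad/s. Then t_p = π/ω_d = 0.365 s.

t_p ≈ 0.365 s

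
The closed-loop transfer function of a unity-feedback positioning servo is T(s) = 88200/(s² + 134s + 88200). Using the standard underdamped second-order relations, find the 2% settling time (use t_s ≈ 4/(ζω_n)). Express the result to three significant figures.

Matching coefficients with s² + 2ζω_n s + ω_n² gives ω_n² = 88200 ⇒ ω_n = 297 rad/s, and ζ = 134/(2ω_n) = 0.226.
t_s ≈ 4/(ζω_n) = 4/(0.226·297) = 0.0597 s.

t_s ≈ 0.0597 s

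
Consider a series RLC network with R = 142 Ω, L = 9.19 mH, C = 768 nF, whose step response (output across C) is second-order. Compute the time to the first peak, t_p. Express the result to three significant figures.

For a series RLC circuit (capacitor voltage as output), ω_n = 1/√(LC) = 1/√(9.19 mH · 768 nF) = 11900 rad/s.
ζ = (R/2)·√(C/L) = (142/2)·√(768 nF/9.19 mH) = 0.649.
The damped frequency ω_d = ω_n√(1−ζ²) = 9060 rad/s. t_p = π/ω_d = 0.000347 s.

t_p ≈ 0.000347 s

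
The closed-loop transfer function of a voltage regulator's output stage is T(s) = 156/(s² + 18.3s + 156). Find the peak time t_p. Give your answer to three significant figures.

ω_n = √156 = 12.5 rad/s; ζ = 18.3/(2·12.5) = 0.733.
The damped frequency ω_d = ω_n√(1−ζ²) = 8.50 rad/s. Then t_p = π/ω_d = 0.370 s.

t_p ≈ 0.370 s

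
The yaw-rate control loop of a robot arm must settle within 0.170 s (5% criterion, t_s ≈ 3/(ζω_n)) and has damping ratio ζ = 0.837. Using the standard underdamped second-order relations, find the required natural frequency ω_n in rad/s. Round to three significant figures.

Rearranging t_s ≈ 3/(ζω_n) gives ω_n = 3/(ζ·t_s) = 3/(0.837 × 0.170) = 21.1 rad/s.

ω_n ≈ 21.1 rad/s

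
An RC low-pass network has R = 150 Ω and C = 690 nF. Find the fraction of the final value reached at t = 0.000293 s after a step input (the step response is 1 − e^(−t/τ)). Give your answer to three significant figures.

τ = RC = 150 × 690 nF = 0.000103 s.
y(t)/y_∞ = 1 − e^(−t/τ) = 1 − e^(−0.000293/0.000103) = 1 − e^(−2.83) = 0.941.

y/y_∞ ≈ 0.941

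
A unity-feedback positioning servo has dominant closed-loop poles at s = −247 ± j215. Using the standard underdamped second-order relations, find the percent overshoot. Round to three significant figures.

|pole| = ω_n = √(247² + 215²) = 327 rad/s; ζ = cos θ = σ/ω_n = 0.754.
Overshoot: exp(−π·0.754/√(1−0.754²)) = 0.0271, i.e. 2.71%.

%OS ≈ 2.71%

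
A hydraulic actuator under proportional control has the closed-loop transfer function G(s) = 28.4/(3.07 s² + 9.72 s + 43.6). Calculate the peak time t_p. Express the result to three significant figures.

t_p ≈ 0.919 s

Dividing through by 3.07: denominator becomes s² + 3.166 s + 14.20.
So ω_n = √14.20 = 3.77 rad/s and ζ = 3.166/(2·3.77) = 0.420.
The damped frequency ω_d = ω_n√(1−ζ²) = 3.42 rad/s. t_p = π/ω_d = 0.919 s.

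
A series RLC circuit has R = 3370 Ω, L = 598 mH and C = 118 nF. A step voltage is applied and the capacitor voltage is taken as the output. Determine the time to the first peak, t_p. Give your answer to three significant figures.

t_p ≈ 0.00126 s

For a series RLC circuit (capacitor voltage as output), ω_n = 1/√(LC) = 1/√(598 mH · 118 nF) = 3760 rad/s.
ζ = (R/2)·√(C/L) = (3370/2)·√(118 nF/598 mH) = 0.748.
ω_d = ω_n√(1−ζ²) = 2500 rad/s. t_p = π/ω_d = 0.00126 s.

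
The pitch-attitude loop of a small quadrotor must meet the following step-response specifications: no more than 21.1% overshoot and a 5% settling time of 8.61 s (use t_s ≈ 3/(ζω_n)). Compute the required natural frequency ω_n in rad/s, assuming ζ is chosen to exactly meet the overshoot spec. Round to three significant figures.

From %OS = 100·exp(−πζ/√(1−ζ²)), invert to get ζ = −ln(OS)/√(π² + ln²(OS)) with OS = 0.211.
−ln 0.211 = 1.556, so ζ = 1.556/√(π² + 2.421) = 0.444.
Then ω_n = 3/(ζ t_s) = 3/(0.444 × 8.61) = 0.785 rad/s.

ω_n ≈ 0.785 rad/s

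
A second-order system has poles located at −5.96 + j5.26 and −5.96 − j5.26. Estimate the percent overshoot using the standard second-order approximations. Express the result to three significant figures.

%OS ≈ 2.84%

With σ = 5.96, ω_d = 5.26: ω_n = √(σ²+ω_d²) = 7.95 rad/s, ζ = σ/ω_n = 0.750.
%OS = 100·exp(−πζ/√(1−ζ²)) = 2.84%.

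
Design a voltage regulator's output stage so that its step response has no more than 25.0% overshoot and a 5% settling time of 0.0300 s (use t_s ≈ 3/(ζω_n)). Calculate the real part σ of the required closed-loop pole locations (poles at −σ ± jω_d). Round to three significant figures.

σ ≈ 100

The settling-time spec alone fixes σ = ζω_n = 3/t_s = 3/0.0300 = 100.
(Overshoot then fixes ζ = 0.404 and hence ω_d = σ·√(1−ζ²)/ζ = 227 rad/s.)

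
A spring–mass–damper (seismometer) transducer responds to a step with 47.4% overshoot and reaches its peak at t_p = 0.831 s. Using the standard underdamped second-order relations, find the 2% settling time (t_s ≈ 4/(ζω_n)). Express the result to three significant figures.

t_s ≈ 4.45 s

ζ from %OS: ζ = |ln 0.474|/√(π²+ln²0.474) = 0.231.
From t_p = π/ω_d, ω_d = π/0.831 = 3.78 rad/s, so ω_n = ω_d/√(1−ζ²) = 3.89 rad/s.
t_s ≈ 4/(ζω_n) = 4/(0.231·3.89) = 4.45 s.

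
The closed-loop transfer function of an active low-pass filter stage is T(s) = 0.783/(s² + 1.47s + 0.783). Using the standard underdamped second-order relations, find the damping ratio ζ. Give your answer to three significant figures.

ζ ≈ 0.831

ω_n = √0.783 = 0.885 rad/s; ζ = 1.47/(2·0.885) = 0.831.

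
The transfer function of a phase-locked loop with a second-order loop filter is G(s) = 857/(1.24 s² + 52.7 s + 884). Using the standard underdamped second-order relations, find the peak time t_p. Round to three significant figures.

t_p ≈ 0.194 s

Dividing through by 1.24: denominator becomes s² + 42.50 s + 712.9.
So ω_n = √712.9 = 26.7 rad/s and ζ = 42.50/(2·26.7) = 0.796.
ω_d = ω_n√(1−ζ²) = 16.2 rad/s. t_p = π/ω_d = 0.194 s.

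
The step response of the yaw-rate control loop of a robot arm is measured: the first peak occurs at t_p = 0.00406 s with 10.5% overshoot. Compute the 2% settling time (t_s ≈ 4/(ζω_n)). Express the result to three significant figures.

t_s ≈ 0.00721 s

The overshoot fixes ζ = −ln(OS)/√(π²+ln²(OS)) = 0.583.
From t_p = π/ω_d, ω_d = π/0.00406 = 774 rad/s, so ω_n = ω_d/√(1−ζ²) = 952 rad/s.
t_s ≈ 4/(ζω_n) = 4/(0.583·952) = 0.00721 s.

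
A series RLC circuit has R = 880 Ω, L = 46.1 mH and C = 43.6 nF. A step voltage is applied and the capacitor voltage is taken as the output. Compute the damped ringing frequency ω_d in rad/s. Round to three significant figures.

For a series RLC circuit (capacitor voltage as output), ω_n = 1/√(LC) = 1/√(46.1 mH · 43.6 nF) = 22300 rad/s.
ζ = (R/2)·√(C/L) = (880/2)·√(43.6 nF/46.1 mH) = 0.428.
ω_d = ω_n√(1−ζ²) = 20200 rad/s.

ω_d ≈ 20200 rad/s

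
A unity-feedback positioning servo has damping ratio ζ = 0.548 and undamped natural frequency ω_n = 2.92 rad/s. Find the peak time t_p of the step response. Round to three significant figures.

t_p ≈ 1.29 s

The damped frequency is ω_d = ω_n√(1−ζ²) = 2.92·√(1−0.300) = 2.44 rad/s.
Peak time t_p = π/ω_d = π/2.44 = 1.29 s.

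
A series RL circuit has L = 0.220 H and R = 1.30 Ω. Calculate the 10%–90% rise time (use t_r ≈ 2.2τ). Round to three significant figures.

t_r ≈ 0.372 s

τ = L/R = 0.220/1.30 = 0.169 s.
t_r ≈ 2.2τ = 0.372 s.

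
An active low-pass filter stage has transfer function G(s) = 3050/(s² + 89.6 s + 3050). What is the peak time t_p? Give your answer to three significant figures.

ω_n = √3050 = 55.2 rad/s; ζ = 89.6/(2·55.2) = 0.811.
The damped frequency ω_d = ω_n√(1−ζ²) = 32.3 rad/s. Then t_p = π/ω_d = 0.0973 s.

t_p ≈ 0.0973 s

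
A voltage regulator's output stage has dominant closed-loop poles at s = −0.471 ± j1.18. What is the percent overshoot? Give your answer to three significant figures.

With σ = 0.471, ω_d = 1.18: ω_n = √(σ²+ω_d²) = 1.27 rad/s, ζ = σ/ω_n = 0.371.
Overshoot: exp(−π·0.371/√(1−0.371²)) = 0.285, i.e. 28.5%.

%OS ≈ 28.5%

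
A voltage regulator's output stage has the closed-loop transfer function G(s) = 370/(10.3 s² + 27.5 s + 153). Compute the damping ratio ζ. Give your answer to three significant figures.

ζ ≈ 0.346

Dividing through by 10.3: denominator becomes s² + 2.670 s + 14.85.
So ω_n = √14.85 = 3.85 rad/s and ζ = 2.670/(2·3.85) = 0.346.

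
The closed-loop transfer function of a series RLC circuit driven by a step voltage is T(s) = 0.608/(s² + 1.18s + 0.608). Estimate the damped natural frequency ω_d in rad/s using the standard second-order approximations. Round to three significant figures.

ω_d ≈ 0.510 rad/s

ω_n = √0.608 = 0.780 rad/s; ζ = 1.18/(2·0.780) = 0.757.
The damped frequency ω_d = ω_n√(1−ζ²) = 0.510 rad/s.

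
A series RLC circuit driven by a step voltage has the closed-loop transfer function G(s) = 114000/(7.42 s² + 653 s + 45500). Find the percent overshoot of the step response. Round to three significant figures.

%OS ≈ 11.8%

Dividing through by 7.42: denominator becomes s² + 88.01 s + 6132.
So ω_n = √6132 = 78.3 rad/s and ζ = 88.01/(2·78.3) = 0.562.
%OS = 100 e^{−πζ/√(1−ζ²)} with ζ = 0.562 gives 11.8%.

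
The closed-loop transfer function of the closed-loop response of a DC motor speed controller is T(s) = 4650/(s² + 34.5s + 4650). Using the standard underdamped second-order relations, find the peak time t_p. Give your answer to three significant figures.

ω_n = √4650 = 68.2 rad/s; ζ = 34.5/(2·68.2) = 0.253.
ω_d = 68.2·√(1 − 0.253²) = 66.0 rad/s. Then t_p = π/ω_d = 0.0476 s.

t_p ≈ 0.0476 s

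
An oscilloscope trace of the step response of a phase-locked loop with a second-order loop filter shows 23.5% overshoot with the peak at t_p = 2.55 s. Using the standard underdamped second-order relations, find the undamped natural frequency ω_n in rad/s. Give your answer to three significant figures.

ω_n ≈ 1.36 rad/s

The overshoot fixes ζ = −ln(OS)/√(π²+ln²(OS)) = 0.419.
From t_p = π/ω_d, ω_d = π/2.55 = 1.23 rad/s, so ω_n = ω_d/√(1−ζ²) = 1.36 rad/s.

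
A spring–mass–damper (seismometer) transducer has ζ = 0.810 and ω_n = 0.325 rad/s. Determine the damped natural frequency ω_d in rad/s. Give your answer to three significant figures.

ω_d = ω_n√(1−ζ²) = 0.325·√0.344 = 0.191 rad/s.

ω_d ≈ 0.191 rad/s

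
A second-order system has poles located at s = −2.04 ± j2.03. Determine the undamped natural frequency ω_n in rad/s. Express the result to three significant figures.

With σ = 2.04, ω_d = 2.03: ω_n = √(σ²+ω_d²) = 2.88 rad/s, ζ = σ/ω_n = 0.709.

ω_n ≈ 2.88 rad/s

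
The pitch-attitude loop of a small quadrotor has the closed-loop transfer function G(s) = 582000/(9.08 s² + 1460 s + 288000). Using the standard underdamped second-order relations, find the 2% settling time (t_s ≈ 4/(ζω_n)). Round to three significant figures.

Dividing through by 9.08: denominator becomes s² + 160.8 s + 31720.
So ω_n = √31720 = 178 rad/s and ζ = 160.8/(2·178) = 0.451.
t_s ≈ 4/(ζω_n) = 0.0498 s.

t_s ≈ 0.0498 s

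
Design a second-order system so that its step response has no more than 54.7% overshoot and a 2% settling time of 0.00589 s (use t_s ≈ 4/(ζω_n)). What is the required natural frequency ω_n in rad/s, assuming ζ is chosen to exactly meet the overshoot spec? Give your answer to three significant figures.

ω_n ≈ 3600 rad/s

ζ = −ln(OS)/√(π² + (ln OS)²). With OS = 0.547, ln OS = −0.6033 and ζ = 0.6033/3.199 = 0.189.
From t_s ≈ 4/(ζω_n): ω_n = 4/(ζ·t_s) = 4/(0.189·0.00589) = 3600 rad/s.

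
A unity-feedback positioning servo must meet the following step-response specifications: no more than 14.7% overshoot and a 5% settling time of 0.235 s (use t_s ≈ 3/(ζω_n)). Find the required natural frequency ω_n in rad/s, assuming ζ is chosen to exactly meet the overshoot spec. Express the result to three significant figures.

ζ = −ln(OS)/√(π² + (ln OS)²). With OS = 0.147, ln OS = −1.917 and ζ = 1.917/3.680 = 0.521.
From t_s ≈ 3/(ζω_n): ω_n = 3/(ζ·t_s) = 3/(0.521·0.235) = 24.5 rad/s.

ω_n ≈ 24.5 rad/s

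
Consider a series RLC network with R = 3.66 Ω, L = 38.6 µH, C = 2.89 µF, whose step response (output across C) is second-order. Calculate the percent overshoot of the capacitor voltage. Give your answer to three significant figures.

%OS ≈ 16.2%

For a series RLC circuit (capacitor voltage as output), ω_n = 1/√(LC) = 1/√(38.6 µH · 2.89 µF) = 94700 rad/s.
ζ = (R/2)·√(C/L) = (3.66/2)·√(2.89 µF/38.6 µH) = 0.501.
%OS = 100·exp(−πζ/√(1−ζ²)) = 16.2%.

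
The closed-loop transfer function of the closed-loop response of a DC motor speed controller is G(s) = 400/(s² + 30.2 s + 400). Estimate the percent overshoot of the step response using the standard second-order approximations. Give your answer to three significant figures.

%OS ≈ 2.69%

Matching coefficients with s² + 2ζω_n s + ω_n² gives ω_n² = 400 ⇒ ω_n = 20.0 rad/s, and ζ = 30.2/(2ω_n) = 0.755.
%OS = 100 e^{−πζ/√(1−ζ²)} with ζ = 0.755 gives 2.69%.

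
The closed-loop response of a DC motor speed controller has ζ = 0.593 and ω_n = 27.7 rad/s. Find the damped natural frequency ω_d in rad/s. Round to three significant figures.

ω_d = ω_n√(1−ζ²) = 27.7·√0.648 = 22.3 rad/s.

ω_d ≈ 22.3 rad/s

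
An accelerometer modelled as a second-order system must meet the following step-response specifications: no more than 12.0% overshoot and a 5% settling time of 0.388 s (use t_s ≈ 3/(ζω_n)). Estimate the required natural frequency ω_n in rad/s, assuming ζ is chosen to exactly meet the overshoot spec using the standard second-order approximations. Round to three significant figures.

ζ = −ln(OS)/√(π² + (ln OS)²). With OS = 0.120, ln OS = −2.120 and ζ = 2.120/3.790 = 0.559.
Then ω_n = 3/(ζ t_s) = 3/(0.559 × 0.388) = 13.8 rad/s.

ω_n ≈ 13.8 rad/s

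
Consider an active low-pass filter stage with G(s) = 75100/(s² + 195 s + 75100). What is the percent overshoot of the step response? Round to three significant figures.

%OS ≈ 30.2%

Comparing the denominator to s² + 2ζω_n s + ω_n²: ω_n = √75100 = 274 rad/s, and 2ζω_n = 195 so ζ = 195/(2·274) = 0.356.
%OS = 100·exp(−πζ/√(1−ζ²)) = 30.2%.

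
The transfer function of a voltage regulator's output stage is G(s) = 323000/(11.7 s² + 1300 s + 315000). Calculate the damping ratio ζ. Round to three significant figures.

ζ ≈ 0.339

Dividing through by 11.7: denominator becomes s² + 111.1 s + 26920.
So ω_n = √26920 = 164 rad/s and ζ = 111.1/(2·164) = 0.339.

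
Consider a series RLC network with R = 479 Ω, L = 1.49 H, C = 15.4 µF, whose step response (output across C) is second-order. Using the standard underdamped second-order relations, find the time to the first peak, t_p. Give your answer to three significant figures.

t_p ≈ 0.0236 s

For a series RLC circuit (capacitor voltage as output), ω_n = 1/√(LC) = 1/√(1.49 H · 15.4 µF) = 209 rad/s.
ζ = (R/2)·√(C/L) = (479/2)·√(15.4 µF/1.49 H) = 0.770.
The damped frequency ω_d = ω_n√(1−ζ²) = 133 rad/s. t_p = π/ω_d = 0.0236 s.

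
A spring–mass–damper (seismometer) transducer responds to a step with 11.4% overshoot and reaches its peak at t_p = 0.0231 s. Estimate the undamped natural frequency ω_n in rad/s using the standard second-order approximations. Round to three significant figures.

From the overshoot, ζ = −ln(OS)/√(π²+ln²(OS)) = 0.569.
From t_p = π/ω_d, ω_d = π/0.0231 = 136 rad/s, so ω_n = ω_d/√(1−ζ²) = 165 rad/s.

ω_n ≈ 165 rad/s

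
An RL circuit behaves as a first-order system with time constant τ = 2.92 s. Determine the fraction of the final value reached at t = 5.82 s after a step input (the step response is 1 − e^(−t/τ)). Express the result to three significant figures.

y/y_∞ ≈ 0.864

y(t)/y_∞ = 1 − e^(−t/τ) = 1 − e^(−5.82/2.92) = 1 − e^(−1.99) = 0.864.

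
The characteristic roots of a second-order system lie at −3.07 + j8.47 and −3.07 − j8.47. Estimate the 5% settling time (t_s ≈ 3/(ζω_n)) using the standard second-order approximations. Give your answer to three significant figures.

For poles at −σ ± jω_d, ζω_n = σ = 3.07, so t_s ≈ 3/σ = 0.977 s.

t_s ≈ 0.977 s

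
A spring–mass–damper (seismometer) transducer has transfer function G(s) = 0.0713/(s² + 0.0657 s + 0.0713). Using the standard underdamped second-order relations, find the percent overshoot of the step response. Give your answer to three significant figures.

Matching coefficients with s² + 2ζω_n s + ω_n² gives ω_n² = 0.0713 ⇒ ω_n = 0.267 rad/s, and ζ = 0.0657/(2ω_n) = 0.123.
Overshoot: exp(−π·0.123/√(1−0.123²)) = 0.677, i.e. 67.7%.

%OS ≈ 67.7%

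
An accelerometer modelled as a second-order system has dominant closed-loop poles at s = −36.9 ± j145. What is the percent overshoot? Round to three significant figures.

%OS ≈ 45.0%

With σ = 36.9, ω_d = 145: ω_n = √(σ²+ω_d²) = 150 rad/s, ζ = σ/ω_n = 0.247.
%OS = 100 e^{−πζ/√(1−ζ²)} with ζ = 0.247 gives 45.0%.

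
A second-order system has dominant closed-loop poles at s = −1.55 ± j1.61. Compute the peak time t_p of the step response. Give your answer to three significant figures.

t_p ≈ 1.95 s

t_p = π/ω_d with ω_d = 1.61 (the imaginary part), so t_p = 1.95 s.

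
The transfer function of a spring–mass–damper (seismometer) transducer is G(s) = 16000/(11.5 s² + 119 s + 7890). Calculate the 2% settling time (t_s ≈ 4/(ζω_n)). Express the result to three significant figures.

Dividing through by 11.5: denominator becomes s² + 10.35 s + 686.1.
So ω_n = √686.1 = 26.2 rad/s and ζ = 10.35/(2·26.2) = 0.198.
t_s ≈ 4/(ζω_n) = 0.773 s.

t_s ≈ 0.773 s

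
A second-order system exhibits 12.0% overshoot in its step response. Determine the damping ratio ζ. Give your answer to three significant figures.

ζ ≈ 0.559

ζ = −ln(OS)/√(π² + (ln OS)²). With OS = 0.120, ln OS = −2.120 and ζ = 2.120/3.790 = 0.559.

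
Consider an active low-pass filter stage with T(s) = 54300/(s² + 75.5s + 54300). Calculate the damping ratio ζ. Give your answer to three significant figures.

Matching coefficients with s² + 2ζω_n s + ω_n² gives ω_n² = 54300 ⇒ ω_n = 233 rad/s, and ζ = 75.5/(2ω_n) = 0.162.

ζ ≈ 0.162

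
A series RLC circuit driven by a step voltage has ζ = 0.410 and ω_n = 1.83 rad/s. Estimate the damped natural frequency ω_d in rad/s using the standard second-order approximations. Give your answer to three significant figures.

ω_d = ω_n√(1−ζ²) = 1.83·√0.832 = 1.67 rad/s.

ω_d ≈ 1.67 rad/s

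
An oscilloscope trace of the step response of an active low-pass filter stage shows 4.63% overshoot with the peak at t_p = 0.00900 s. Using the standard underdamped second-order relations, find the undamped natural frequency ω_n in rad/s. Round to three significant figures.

ω_n ≈ 488 rad/s

ζ from %OS: ζ = |ln 0.0463|/√(π²+ln²0.0463) = 0.699.
From t_p = π/ω_d, ω_d = π/0.00900 = 349 rad/s, so ω_n = ω_d/√(1−ζ²) = 488 rad/s.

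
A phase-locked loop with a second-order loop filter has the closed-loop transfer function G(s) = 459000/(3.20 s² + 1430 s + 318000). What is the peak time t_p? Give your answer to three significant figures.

Dividing through by 3.20: denominator becomes s² + 446.9 s + 99380.
So ω_n = √99380 = 315 rad/s and ζ = 446.9/(2·315) = 0.709.
ω_d = 315·√(1 − 0.709²) = 222 rad/s. t_p = π/ω_d = 0.0141 s.

t_p ≈ 0.0141 s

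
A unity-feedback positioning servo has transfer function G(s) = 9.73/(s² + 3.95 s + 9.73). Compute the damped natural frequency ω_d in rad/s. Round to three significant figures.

ω_d ≈ 2.41 rad/s

Comparing the denominator to s² + 2ζω_n s + ω_n²: ω_n = √9.73 = 3.12 rad/s, and 2ζω_n = 3.95 so ζ = 3.95/(2·3.12) = 0.633.
ω_d = 3.12·√(1 − 0.633²) = 2.41 rad/s.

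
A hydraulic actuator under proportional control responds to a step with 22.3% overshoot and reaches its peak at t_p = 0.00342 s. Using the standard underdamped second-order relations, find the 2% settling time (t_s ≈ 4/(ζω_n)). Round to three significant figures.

t_s ≈ 0.00912 s

The overshoot fixes ζ = −ln(OS)/√(π²+ln²(OS)) = 0.431.
From t_p = π/ω_d, ω_d = π/0.00342 = 919 rad/s, so ω_n = ω_d/√(1−ζ²) = 1020 rad/s.
t_s ≈ 4/(ζω_n) = 4/(0.431·1020) = 0.00912 s.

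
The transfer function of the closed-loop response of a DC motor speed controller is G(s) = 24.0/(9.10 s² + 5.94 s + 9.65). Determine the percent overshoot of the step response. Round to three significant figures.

%OS ≈ 35.0%

Dividing through by 9.10: denominator becomes s² + 0.6527 s + 1.060.
So ω_n = √1.060 = 1.03 rad/s and ζ = 0.6527/(2·1.03) = 0.317.
Overshoot: exp(−π·0.317/√(1−0.317²)) = 0.350, i.e. 35.0%.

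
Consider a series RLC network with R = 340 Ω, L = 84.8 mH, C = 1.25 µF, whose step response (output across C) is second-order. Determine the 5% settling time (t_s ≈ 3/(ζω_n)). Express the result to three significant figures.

For a series RLC circuit (capacitor voltage as output), ω_n = 1/√(LC) = 1/√(84.8 mH · 1.25 µF) = 3070 rad/s.
ζ = (R/2)·√(C/L) = (340/2)·√(1.25 µF/84.8 mH) = 0.653.
t_s ≈ 3/(ζω_n) = 0.00150 s.

t_s ≈ 0.00150 s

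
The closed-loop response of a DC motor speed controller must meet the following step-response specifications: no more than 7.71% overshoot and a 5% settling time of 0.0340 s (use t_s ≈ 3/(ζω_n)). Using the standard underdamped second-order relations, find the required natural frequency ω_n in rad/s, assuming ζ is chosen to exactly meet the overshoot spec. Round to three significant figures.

ω_n ≈ 140 rad/s

From %OS = 100·exp(−πζ/√(1−ζ²)), invert to get ζ = −ln(OS)/√(π² + ln²(OS)) with OS = 0.0771.
−ln 0.0771 = 2.563, so ζ = 2.563/√(π² + 6.567) = 0.632.
From t_s ≈ 3/(ζω_n): ω_n = 3/(ζ·t_s) = 3/(0.632·0.0340) = 140 rad/s.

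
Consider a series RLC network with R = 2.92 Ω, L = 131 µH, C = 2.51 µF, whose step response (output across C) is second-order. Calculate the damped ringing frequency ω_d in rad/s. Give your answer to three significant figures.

ω_d ≈ 54000 rad/s

For a series RLC circuit (capacitor voltage as output), ω_n = 1/√(LC) = 1/√(131 µH · 2.51 µF) = 55100 rad/s.
ζ = (R/2)·√(C/L) = (2.92/2)·√(2.51 µF/131 µH) = 0.202.
ω_d = 55100·√(1 − 0.202²) = 54000 rad/s.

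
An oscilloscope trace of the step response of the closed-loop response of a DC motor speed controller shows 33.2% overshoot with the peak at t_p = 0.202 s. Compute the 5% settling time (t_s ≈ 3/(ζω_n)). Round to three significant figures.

t_s ≈ 0.550 s

The overshoot fixes ζ = −ln(OS)/√(π²+ln²(OS)) = 0.331.
t_p = π/ω_d ⇒ ω_d = 15.6 rad/s; then ω_n = ω_d/√(1−ζ²) = 16.5 rad/s.
t_s ≈ 3/(ζω_n) = 3/(0.331·16.5) = 0.550 s.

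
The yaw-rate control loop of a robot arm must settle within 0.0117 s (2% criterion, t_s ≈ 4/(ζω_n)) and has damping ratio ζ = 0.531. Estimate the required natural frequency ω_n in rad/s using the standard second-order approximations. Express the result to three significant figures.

Rearranging t_s ≈ 4/(ζω_n) gives ω_n = 4/(ζ·t_s) = 4/(0.531 × 0.0117) = 644 rad/s.

ω_n ≈ 644 rad/s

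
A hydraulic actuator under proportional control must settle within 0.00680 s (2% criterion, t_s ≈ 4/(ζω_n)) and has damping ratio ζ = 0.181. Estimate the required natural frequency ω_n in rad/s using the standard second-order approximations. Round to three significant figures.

Rearranging t_s ≈ 4/(ζω_n) gives ω_n = 4/(ζ·t_s) = 4/(0.181 × 0.00680) = 3250 rad/s.

ω_n ≈ 3250 rad/s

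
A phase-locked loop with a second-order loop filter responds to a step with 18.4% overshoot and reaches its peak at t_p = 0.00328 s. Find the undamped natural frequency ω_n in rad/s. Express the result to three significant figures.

From the overshoot, ζ = −ln(OS)/√(π²+ln²(OS)) = 0.474.
From t_p = π/ω_d, ω_d = π/0.00328 = 958 rad/s, so ω_n = ω_d/√(1−ζ²) = 1090 rad/s.

ω_n ≈ 1090 rad/s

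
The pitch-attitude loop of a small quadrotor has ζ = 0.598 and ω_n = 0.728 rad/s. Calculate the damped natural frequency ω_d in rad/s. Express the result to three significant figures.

ω_d = ω_n√(1−ζ²) = 0.728·√0.642 = 0.583 rad/s.

ω_d ≈ 0.583 rad/s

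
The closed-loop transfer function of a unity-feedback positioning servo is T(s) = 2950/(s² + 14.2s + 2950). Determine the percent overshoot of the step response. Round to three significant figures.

%OS ≈ 66.1%

Matching coefficients with s² + 2ζω_n s + ω_n² gives ω_n² = 2950 ⇒ ω_n = 54.3 rad/s, and ζ = 14.2/(2ω_n) = 0.131.
%OS = 100·exp(−πζ/√(1−ζ²)) = 66.1%.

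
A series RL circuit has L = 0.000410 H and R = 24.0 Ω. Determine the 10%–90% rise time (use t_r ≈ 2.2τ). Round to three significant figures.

τ = L/R = 0.000410/24.0 = 0.0000171 s.
t_r ≈ 2.2τ = 0.0000376 s.

t_r ≈ 0.0000376 s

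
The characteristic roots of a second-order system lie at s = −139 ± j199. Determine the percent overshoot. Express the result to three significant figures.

%OS ≈ 11.1%

With σ = 139, ω_d = 199: ω_n = √(σ²+ω_d²) = 243 rad/s, ζ = σ/ω_n = 0.573.
%OS = 100·exp(−πζ/√(1−ζ²)) = 11.1%.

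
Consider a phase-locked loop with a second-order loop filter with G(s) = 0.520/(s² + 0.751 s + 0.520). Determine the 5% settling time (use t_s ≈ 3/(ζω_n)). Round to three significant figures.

Matching coefficients with s² + 2ζω_n s + ω_n² gives ω_n² = 0.520 ⇒ ω_n = 0.721 rad/s, and ζ = 0.751/(2ω_n) = 0.521.
t_s ≈ 3/(ζω_n) = 3/(0.521·0.721) = 7.99 s.

t_s ≈ 7.99 s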